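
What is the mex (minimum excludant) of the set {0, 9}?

0 is in the set but 1 is not, so the mex is 1.

1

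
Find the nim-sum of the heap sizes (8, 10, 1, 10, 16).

25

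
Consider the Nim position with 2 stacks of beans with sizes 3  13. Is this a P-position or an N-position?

N-position

In binary:
  0011  (3)
  1101  (13)
  ----
  1110  (14)
The nim-sum is 14 ≠ 0, so this is an N-position: the player to move can win.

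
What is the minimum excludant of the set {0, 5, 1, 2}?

3

The values 0, 1, 2 are all present; 3 is the first non-negative integer missing from the set.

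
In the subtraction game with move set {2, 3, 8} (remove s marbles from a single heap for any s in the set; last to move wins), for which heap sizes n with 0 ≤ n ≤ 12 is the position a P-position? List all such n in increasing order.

Grundy values for subtraction set {2, 3, 8}:
k:     0  1  2  3  4  5  6  7  8  9 10 11 12
g(k):  0  0  1  1  2  0  0  1  1  2  0  0  1
The P-positions (g = 0) in 0..12 are 0, 1, 5, 6, 10, 11.

0, 1, 5, 6, 10, 11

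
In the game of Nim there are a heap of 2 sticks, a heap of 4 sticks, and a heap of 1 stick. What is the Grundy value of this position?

7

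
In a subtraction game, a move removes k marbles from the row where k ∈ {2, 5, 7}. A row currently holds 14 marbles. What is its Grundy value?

Build the Grundy sequence with g(k) = mex{g(k−s) : s ∈ {2, 5, 7}, s ≤ k}:
k:     0  1  2  3  4  5  6  7  8  9 10 11 12 13 14
g(k):  0  0  1  1  0  2  1  3  2  2  0  3  1  0  0
So g(14) = 0.

0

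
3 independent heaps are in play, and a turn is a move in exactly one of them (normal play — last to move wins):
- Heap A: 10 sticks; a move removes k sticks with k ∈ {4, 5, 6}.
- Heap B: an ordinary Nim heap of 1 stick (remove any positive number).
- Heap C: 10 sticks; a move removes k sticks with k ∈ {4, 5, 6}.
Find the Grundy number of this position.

Grundy values for heap A (subtraction set {4, 5, 6}):
k:     0  1  2  3  4  5  6  7  8  9 10
g(k):  0  0  0  0  1  1  1  1  2  2  0
So g(10) = 0.
Heap B is a plain Nim heap of size 1, so its Grundy value is 1.
For heap C, compute g(0), g(1), … with moves {4, 5, 6}:
g(0) = mex{} = 0
g(1) = mex{} = 0
g(2) = mex{} = 0
g(3) = mex{} = 0
g(4) = mex{0} = 1
g(5) = mex{0} = 1
g(6) = mex{0} = 1
g(7) = mex{0} = 1
g(8) = mex{0,1} = 2
g(9) = mex{0,1} = 2
g(10) = mex{1} = 0
So g(10) = 0.
The value of a disjunctive sum is the nim-sum of the parts.
Combined value = 0 ⊕ 1 ⊕ 0 = 1.

1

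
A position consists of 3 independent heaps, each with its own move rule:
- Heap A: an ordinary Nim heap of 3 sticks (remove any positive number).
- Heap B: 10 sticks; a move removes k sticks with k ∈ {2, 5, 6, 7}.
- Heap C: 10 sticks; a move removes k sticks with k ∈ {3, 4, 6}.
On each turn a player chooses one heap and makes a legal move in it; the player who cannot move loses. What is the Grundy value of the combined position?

0

Heap A is a plain Nim heap of size 3, so its Grundy value is 3.
Build the Grundy sequence for heap B with g(k) = mex{g(k−s) : s ∈ {2, 5, 6, 7}, s ≤ k}:
g(0) = mex{} = 0
g(1) = mex{} = 0
g(2) = mex{0} = 1
g(3) = mex{0} = 1
g(4) = mex{1} = 0
g(5) = mex{0,1} = 2
g(6) = mex{0} = 1
g(7) = mex{0,1,2} = 3
g(8) = mex{0,1} = 2
g(9) = mex{0,1,3} = 2
g(10) = mex{0,1,2} = 3
So g(10) = 3.
For heap C, compute g(0), g(1), … with moves {3, 4, 6}:
g(0) = mex{} = 0
g(1) = mex{} = 0
g(2) = mex{} = 0
g(3) = mex{0} = 1
g(4) = mex{0} = 1
g(5) = mex{0} = 1
g(6) = mex{0,1} = 2
g(7) = mex{0,1} = 2
g(8) = mex{0,1} = 2
g(9) = mex{1,2} = 0
g(10) = mex{1,2} = 0
So g(10) = 0.
By the Sprague-Grundy theorem, the Grundy value of a sum of independent games is the XOR of the component values.
Combined value = 3 XOR 3 XOR 0 = 0.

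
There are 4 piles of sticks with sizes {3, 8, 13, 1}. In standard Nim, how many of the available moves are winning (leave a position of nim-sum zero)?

1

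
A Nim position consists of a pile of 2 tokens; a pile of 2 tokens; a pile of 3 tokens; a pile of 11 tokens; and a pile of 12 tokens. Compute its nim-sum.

4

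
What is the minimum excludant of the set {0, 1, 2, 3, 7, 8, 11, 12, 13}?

The values 0, 1, 2, 3 are all present; 4 is the first non-negative integer missing from the set.

4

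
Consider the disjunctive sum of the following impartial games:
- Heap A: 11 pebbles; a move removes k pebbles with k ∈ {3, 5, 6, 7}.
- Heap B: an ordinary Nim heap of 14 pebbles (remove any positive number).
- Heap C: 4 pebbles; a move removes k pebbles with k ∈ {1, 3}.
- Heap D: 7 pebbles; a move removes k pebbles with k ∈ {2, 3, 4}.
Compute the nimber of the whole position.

14

Build the Grundy sequence for heap A with g(k) = mex{g(k−s) : s ∈ {3, 5, 6, 7}, s ≤ k}:
g(0) = mex{} = 0
g(1) = mex{} = 0
g(2) = mex{} = 0
g(3) = mex{0} = 1
g(4) = mex{0} = 1
g(5) = mex{0} = 1
g(6) = mex{0,1} = 2
g(7) = mex{0,1} = 2
g(8) = mex{0,1} = 2
g(9) = mex{0,1,2} = 3
g(10) = mex{1,2} = 0
g(11) = mex{1,2} = 0
So g(11) = 0.
Heap B is a plain Nim heap of size 14, so its Grundy value is 14.
Build the Grundy sequence for heap C with g(k) = mex{g(k−s) : s ∈ {1, 3}, s ≤ k}:
k:     0  1  2  3  4
g(k):  0  1  0  1  0
So g(4) = 0.
For heap D, compute g(0), g(1), … with moves {2, 3, 4}:
g(0) = mex{} = 0
g(1) = mex{} = 0
g(2) = mex{0} = 1
g(3) = mex{0} = 1
g(4) = mex{0,1} = 2
g(5) = mex{0,1} = 2
g(6) = mex{1,2} = 0
g(7) = mex{1,2} = 0
So g(7) = 0.
The value of a disjunctive sum is the nim-sum of the parts.
Combined value = 0 ⊕ 14 ⊕ 0 ⊕ 0 = 14.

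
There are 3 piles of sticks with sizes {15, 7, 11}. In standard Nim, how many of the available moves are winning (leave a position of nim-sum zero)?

3

Compute the nim-sum pairwise:
15 ⊕ 7 = 8
8 ⊕ 11 = 3
The overall nim-sum is X = 3. A pile of size p has a winning move iff p XOR X < p (reduce it to p XOR X).
  15: 15 XOR 3 = 12 < 15 — winning move (to 12).
  7: 7 XOR 3 = 4 < 7 — winning move (to 4).
  11: 11 XOR 3 = 8 < 11 — winning move (to 8).
That gives 3 winning moves.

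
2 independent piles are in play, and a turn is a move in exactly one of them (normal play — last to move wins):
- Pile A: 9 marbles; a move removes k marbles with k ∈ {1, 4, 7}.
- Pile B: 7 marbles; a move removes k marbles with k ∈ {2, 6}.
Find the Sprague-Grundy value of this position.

0

Grundy values for pile A (subtraction set {1, 4, 7}):
k:     0  1  2  3  4  5  6  7  8  9
g(k):  0  1  0  1  2  0  1  2  0  1
So g(9) = 1.
Build the Grundy sequence for pile B with g(k) = mex{g(k−s) : s ∈ {2, 6}, s ≤ k}:
g(0) = mex{} = 0
g(1) = mex{} = 0
g(2) = mex{0} = 1
g(3) = mex{0} = 1
g(4) = mex{1} = 0
g(5) = mex{1} = 0
g(6) = mex{0} = 1
g(7) = mex{0} = 1
So g(7) = 1.
The value of a disjunctive sum is the nim-sum of the parts.
Combined value = 1 XOR 1 = 0.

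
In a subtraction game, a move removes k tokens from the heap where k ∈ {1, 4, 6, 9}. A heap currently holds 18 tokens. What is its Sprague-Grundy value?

1

Build the Grundy sequence with g(k) = mex{g(k−s) : s ∈ {1, 4, 6, 9}, s ≤ k}:
k:     0  1  2  3  4  5  6  7  8  9 10 11 12 13 14 15 16 17 18
g(k):  0  1  0  1  2  0  1  0  1  2  0  1  0  1  2  0  1  0  1
So g(18) = 1.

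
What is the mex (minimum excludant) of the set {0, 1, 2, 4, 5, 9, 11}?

The values 0, 1, 2 are all present; 3 is the first non-negative integer missing from the set.

3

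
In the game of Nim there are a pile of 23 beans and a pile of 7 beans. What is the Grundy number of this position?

Bitwise XOR of the heap sizes:
  10111  (23)
  00111  (7)
  -----
  10000  (16)

16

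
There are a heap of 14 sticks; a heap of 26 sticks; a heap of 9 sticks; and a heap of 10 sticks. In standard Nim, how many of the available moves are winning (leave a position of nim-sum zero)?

Compute the nim-sum pairwise:
14 ⊕ 26 = 20
20 ⊕ 9 = 29
29 ⊕ 10 = 23
The overall nim-sum is X = 23. A heap of size p has a winning move iff p XOR X < p (reduce it to p XOR X).
  14: 14 XOR 23 = 25 ≥ 14 — no move.
  26: 26 XOR 23 = 13 < 26 — winning move (to 13).
  9: 9 XOR 23 = 30 ≥ 9 — no move.
  10: 10 XOR 23 = 29 ≥ 10 — no move.
That gives 1 winning move.

1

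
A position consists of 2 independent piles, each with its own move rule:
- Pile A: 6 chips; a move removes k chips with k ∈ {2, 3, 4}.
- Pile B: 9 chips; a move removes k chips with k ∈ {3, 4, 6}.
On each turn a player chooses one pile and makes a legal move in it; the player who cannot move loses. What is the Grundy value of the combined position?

Grundy values for pile A (subtraction set {2, 3, 4}):
g(0) = mex{} = 0
g(1) = mex{} = 0
g(2) = mex{0} = 1
g(3) = mex{0} = 1
g(4) = mex{0,1} = 2
g(5) = mex{0,1} = 2
g(6) = mex{1,2} = 0
So g(6) = 0.
Build the Grundy sequence for pile B with g(k) = mex{g(k−s) : s ∈ {3, 4, 6}, s ≤ k}:
k:     0  1  2  3  4  5  6  7  8  9
g(k):  0  0  0  1  1  1  2  2  2  0
So g(9) = 0.
By the Sprague-Grundy theorem, the Grundy value of a sum of independent games is the XOR of the component values.
Combined value = 0 ⊕ 0 = 0.

0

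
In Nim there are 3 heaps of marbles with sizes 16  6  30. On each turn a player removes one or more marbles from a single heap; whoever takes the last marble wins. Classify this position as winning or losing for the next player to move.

Compute the nim-sum pairwise:
16 ⊕ 6 = 22
22 ⊕ 30 = 8
The nim-sum is 8 ≠ 0, so this is an N-position: the player to move can win.

Winning position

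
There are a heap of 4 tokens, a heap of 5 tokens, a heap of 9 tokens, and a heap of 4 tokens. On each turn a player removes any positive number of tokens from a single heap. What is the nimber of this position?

Compute the nim-sum pairwise:
4 ^ 5 = 1
1 ^ 9 = 8
8 ^ 4 = 12

12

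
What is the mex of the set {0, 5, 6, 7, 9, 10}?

1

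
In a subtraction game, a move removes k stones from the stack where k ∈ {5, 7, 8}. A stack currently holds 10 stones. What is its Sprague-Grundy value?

Grundy values for subtraction set {5, 7, 8}:
k:     0  1  2  3  4  5  6  7  8  9 10
g(k):  0  0  0  0  0  1  1  1  1  1  2
So g(10) = 2.

2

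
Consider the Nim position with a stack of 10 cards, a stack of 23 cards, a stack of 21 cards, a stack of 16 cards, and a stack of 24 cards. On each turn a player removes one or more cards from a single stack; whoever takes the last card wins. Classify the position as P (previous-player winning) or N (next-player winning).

Compute the nim-sum pairwise:
10 XOR 23 = 29
29 XOR 21 = 8
8 XOR 16 = 24
24 XOR 24 = 0
The nim-sum is 0, so this is a P-position: the player to move is in a losing position under optimal play.

P-position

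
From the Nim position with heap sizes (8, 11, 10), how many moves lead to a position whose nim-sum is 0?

Bitwise XOR of the heap sizes:
  1000  (8)
  1011  (11)
  1010  (10)
  ----
  1001  (9)
The overall nim-sum is X = 9. A heap of size p has a winning move iff p XOR X < p (reduce it to p XOR X).
  8: 8 XOR 9 = 1 < 8 — winning move (to 1).
  11: 11 XOR 9 = 2 < 11 — winning move (to 2).
  10: 10 XOR 9 = 3 < 10 — winning move (to 3).
That gives 3 winning moves.

3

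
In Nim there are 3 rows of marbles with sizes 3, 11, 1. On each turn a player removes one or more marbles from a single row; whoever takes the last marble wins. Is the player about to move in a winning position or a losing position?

Compute the nim-sum pairwise:
3 ^ 11 = 8
8 ^ 1 = 9
The nim-sum is 9 ≠ 0, so this is an N-position: the player to move can win.

Winning position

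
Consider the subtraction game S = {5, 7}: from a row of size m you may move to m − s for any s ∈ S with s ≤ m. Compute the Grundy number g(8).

Compute g(0), g(1), … for moves {5, 7}:
g(0) = mex{} = 0
g(1) = mex{} = 0
g(2) = mex{} = 0
g(3) = mex{} = 0
g(4) = mex{} = 0
g(5) = mex{0} = 1
g(6) = mex{0} = 1
g(7) = mex{0} = 1
g(8) = mex{0} = 1
So g(8) = 1.

1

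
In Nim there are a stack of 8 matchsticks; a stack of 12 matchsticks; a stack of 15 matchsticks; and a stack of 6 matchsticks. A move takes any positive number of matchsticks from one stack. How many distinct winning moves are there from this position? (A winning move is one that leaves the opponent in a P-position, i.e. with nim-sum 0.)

Compute the nim-sum pairwise:
8 ^ 12 = 4
4 ^ 15 = 11
11 ^ 6 = 13
The overall nim-sum is X = 13. A stack of size p has a winning move iff p XOR X < p (reduce it to p XOR X).
  8: 8 XOR 13 = 5 < 8 — winning move (to 5).
  12: 12 XOR 13 = 1 < 12 — winning move (to 1).
  15: 15 XOR 13 = 2 < 15 — winning move (to 2).
  6: 6 XOR 13 = 11 ≥ 6 — no move.
That gives 3 winning moves.

3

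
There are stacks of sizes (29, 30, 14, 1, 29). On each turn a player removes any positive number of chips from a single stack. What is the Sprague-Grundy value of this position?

17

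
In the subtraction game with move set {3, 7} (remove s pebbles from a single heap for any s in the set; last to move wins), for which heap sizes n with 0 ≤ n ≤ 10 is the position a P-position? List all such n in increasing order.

Build the Grundy sequence with g(k) = mex{g(k−s) : s ∈ {3, 7}, s ≤ k}:
g(0) = mex{} = 0
g(1) = mex{} = 0
g(2) = mex{} = 0
g(3) = mex{0} = 1
g(4) = mex{0} = 1
g(5) = mex{0} = 1
g(6) = mex{1} = 0
g(7) = mex{0,1} = 2
g(8) = mex{0,1} = 2
g(9) = mex{0} = 1
g(10) = mex{1,2} = 0
The P-positions (g = 0) in 0..10 are 0, 1, 2, 6, 10.

0, 1, 2, 6, 10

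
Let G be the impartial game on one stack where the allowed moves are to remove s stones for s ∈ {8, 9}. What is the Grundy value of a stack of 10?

1

Compute g(0), g(1), … for moves {8, 9}:
k:     0  1  2  3  4  5  6  7  8  9 10
g(k):  0  0  0  0  0  0  0  0  1  1  1
So g(10) = 1.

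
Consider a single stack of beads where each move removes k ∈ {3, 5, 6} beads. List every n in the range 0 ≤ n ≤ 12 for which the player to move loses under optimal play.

Build the Grundy sequence with g(k) = mex{g(k−s) : s ∈ {3, 5, 6}, s ≤ k}:
k:     0  1  2  3  4  5  6  7  8  9 10 11 12
g(k):  0  0  0  1  1  1  2  2  2  0  0  0  1
The P-positions (g = 0) in 0..12 are 0, 1, 2, 9, 10, 11.

0, 1, 2, 9, 10, 11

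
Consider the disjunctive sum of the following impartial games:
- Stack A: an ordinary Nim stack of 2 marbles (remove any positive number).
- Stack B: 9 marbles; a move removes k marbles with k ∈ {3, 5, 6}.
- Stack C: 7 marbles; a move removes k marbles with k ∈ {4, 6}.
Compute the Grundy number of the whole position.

3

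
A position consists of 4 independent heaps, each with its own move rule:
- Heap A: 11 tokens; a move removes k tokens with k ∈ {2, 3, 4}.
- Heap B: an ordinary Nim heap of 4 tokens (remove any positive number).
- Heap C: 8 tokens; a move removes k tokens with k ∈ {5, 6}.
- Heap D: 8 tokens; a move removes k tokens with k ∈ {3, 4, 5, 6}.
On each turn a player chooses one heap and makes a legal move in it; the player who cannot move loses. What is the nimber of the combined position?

5

Build the Grundy sequence for heap A with g(k) = mex{g(k−s) : s ∈ {2, 3, 4}, s ≤ k}:
g(0) = mex{} = 0
g(1) = mex{} = 0
g(2) = mex{0} = 1
g(3) = mex{0} = 1
g(4) = mex{0,1} = 2
g(5) = mex{0,1} = 2
g(6) = mex{1,2} = 0
g(7) = mex{1,2} = 0
g(8) = mex{0,2} = 1
g(9) = mex{0,2} = 1
g(10) = mex{0,1} = 2
g(11) = mex{0,1} = 2
So g(11) = 2.
Heap B is a plain Nim heap of size 4, so its Grundy value is 4.
Grundy values for heap C (subtraction set {5, 6}):
g(0) = mex{} = 0
g(1) = mex{} = 0
g(2) = mex{} = 0
g(3) = mex{} = 0
g(4) = mex{} = 0
g(5) = mex{0} = 1
g(6) = mex{0} = 1
g(7) = mex{0} = 1
g(8) = mex{0} = 1
So g(8) = 1.
Grundy values for heap D (subtraction set {3, 4, 5, 6}):
k:     0  1  2  3  4  5  6  7  8
g(k):  0  0  0  1  1  1  2  2  2
So g(8) = 2.
By the Sprague-Grundy theorem, the Grundy value of a sum of independent games is the XOR of the component values.
Combined value = 2 XOR 4 XOR 1 XOR 2 = 5.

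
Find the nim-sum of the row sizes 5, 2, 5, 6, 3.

Nim-sum: 5 XOR 2 XOR 5 XOR 6 XOR 3 = 7.

7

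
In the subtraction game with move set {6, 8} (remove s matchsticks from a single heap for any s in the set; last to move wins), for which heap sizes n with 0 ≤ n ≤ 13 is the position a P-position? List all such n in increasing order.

0, 1, 2, 3, 4, 5

Compute g(0), g(1), … for moves {6, 8}:
k:     0  1  2  3  4  5  6  7  8  9 10 11 12 13
g(k):  0  0  0  0  0  0  1  1  1  1  1  1  2  2
The P-positions (g = 0) in 0..13 are 0, 1, 2, 3, 4, 5.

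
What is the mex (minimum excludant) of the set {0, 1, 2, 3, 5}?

The values 0, 1, 2, 3 are all present; 4 is the first non-negative integer missing from the set.

4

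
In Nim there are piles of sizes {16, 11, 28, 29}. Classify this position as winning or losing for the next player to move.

Winning position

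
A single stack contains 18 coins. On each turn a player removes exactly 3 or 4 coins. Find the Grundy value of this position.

1

Grundy values for subtraction set {3, 4}:
k:     0  1  2  3  4  5  6  7  8  9 10 11 12 13 14 15 16 17 18
g(k):  0  0  0  1  1  1  2  0  0  0  1  1  1  2  0  0  0  1  1
So g(18) = 1.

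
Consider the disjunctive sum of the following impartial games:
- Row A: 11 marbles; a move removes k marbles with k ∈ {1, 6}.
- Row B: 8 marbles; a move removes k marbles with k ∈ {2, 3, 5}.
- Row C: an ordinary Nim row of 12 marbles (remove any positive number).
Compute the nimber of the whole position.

Grundy values for row A (subtraction set {1, 6}):
k:     0  1  2  3  4  5  6  7  8  9 10 11
g(k):  0  1  0  1  0  1  2  0  1  0  1  0
So g(11) = 0.
For row B, compute g(0), g(1), … with moves {2, 3, 5}:
g(0) = mex{} = 0
g(1) = mex{} = 0
g(2) = mex{0} = 1
g(3) = mex{0} = 1
g(4) = mex{0,1} = 2
g(5) = mex{0,1} = 2
g(6) = mex{0,1,2} = 3
g(7) = mex{1,2} = 0
g(8) = mex{1,2,3} = 0
So g(8) = 0.
Row C is a plain Nim row of size 12, so its Grundy value is 12.
By the Sprague-Grundy theorem, the Grundy value of a sum of independent games is the XOR of the component values.
Combined value = 0 ⊕ 0 ⊕ 12 = 12.

12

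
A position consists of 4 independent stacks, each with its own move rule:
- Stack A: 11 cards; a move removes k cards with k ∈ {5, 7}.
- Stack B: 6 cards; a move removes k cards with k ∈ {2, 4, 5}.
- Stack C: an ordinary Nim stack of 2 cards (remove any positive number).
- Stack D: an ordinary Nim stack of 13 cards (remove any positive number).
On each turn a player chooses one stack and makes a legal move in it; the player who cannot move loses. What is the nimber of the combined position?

14

Grundy values for stack A (subtraction set {5, 7}):
g(0) = mex{} = 0
g(1) = mex{} = 0
g(2) = mex{} = 0
g(3) = mex{} = 0
g(4) = mex{} = 0
g(5) = mex{0} = 1
g(6) = mex{0} = 1
g(7) = mex{0} = 1
g(8) = mex{0} = 1
g(9) = mex{0} = 1
g(10) = mex{0,1} = 2
g(11) = mex{0,1} = 2
So g(11) = 2.
For stack B, compute g(0), g(1), … with moves {2, 4, 5}:
g(0) = mex{} = 0
g(1) = mex{} = 0
g(2) = mex{0} = 1
g(3) = mex{0} = 1
g(4) = mex{0,1} = 2
g(5) = mex{0,1} = 2
g(6) = mex{0,1,2} = 3
So g(6) = 3.
Stack C is a plain Nim stack of size 2, so its Grundy value is 2.
Stack D is a plain Nim stack of size 13, so its Grundy value is 13.
By the Sprague-Grundy theorem, the Grundy value of a sum of independent games is the XOR of the component values.
Combined value = 2 ⊕ 3 ⊕ 2 ⊕ 13 = 14.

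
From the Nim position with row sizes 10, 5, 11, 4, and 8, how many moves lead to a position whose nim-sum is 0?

Compute the nim-sum pairwise:
10 XOR 5 = 15
15 XOR 11 = 4
4 XOR 4 = 0
0 XOR 8 = 8
The overall nim-sum is X = 8. A row of size p has a winning move iff p XOR X < p (reduce it to p XOR X).
  10: 10 XOR 8 = 2 < 10 — winning move (to 2).
  5: 5 XOR 8 = 13 ≥ 5 — no move.
  11: 11 XOR 8 = 3 < 11 — winning move (to 3).
  4: 4 XOR 8 = 12 ≥ 4 — no move.
  8: 8 XOR 8 = 0 < 8 — winning move (to 0).
That gives 3 winning moves.

3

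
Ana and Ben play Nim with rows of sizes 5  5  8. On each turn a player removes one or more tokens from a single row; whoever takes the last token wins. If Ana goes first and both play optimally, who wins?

Nim-sum: 5 ⊕ 5 ⊕ 8 = 8.
The nim-sum is 8 ≠ 0, so this is an N-position: the player to move can win; Ana has a winning move.

Ana wins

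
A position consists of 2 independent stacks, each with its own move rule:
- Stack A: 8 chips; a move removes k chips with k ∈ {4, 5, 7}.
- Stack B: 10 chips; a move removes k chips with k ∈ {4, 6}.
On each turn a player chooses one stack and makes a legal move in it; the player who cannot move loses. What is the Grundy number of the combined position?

Build the Grundy sequence for stack A with g(k) = mex{g(k−s) : s ∈ {4, 5, 7}, s ≤ k}:
k:     0  1  2  3  4  5  6  7  8
g(k):  0  0  0  0  1  1  1  1  2
So g(8) = 2.
For stack B, compute g(0), g(1), … with moves {4, 6}:
k:     0  1  2  3  4  5  6  7  8  9 10
g(k):  0  0  0  0  1  1  1  1  2  2  0
So g(10) = 0.
The value of a disjunctive sum is the nim-sum of the parts.
Combined value = 2 ⊕ 0 = 2.

2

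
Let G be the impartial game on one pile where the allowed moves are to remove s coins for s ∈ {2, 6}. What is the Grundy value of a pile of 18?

Grundy values for subtraction set {2, 6}:
k:     0  1  2  3  4  5  6  7  8  9 10 11 12 13 14 15 16 17 18
g(k):  0  0  1  1  0  0  1  1  0  0  1  1  0  0  1  1  0  0  1
So g(18) = 1.

1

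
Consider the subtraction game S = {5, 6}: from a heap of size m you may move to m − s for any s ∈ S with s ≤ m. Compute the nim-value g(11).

0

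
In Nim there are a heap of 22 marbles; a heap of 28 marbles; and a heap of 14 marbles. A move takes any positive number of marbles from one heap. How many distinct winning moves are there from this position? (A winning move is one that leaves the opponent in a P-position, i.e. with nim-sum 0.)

In binary:
  10110  (22)
  11100  (28)
  01110  (14)
  -----
  00100  (4)
The overall nim-sum is X = 4. A heap of size p has a winning move iff p XOR X < p (reduce it to p XOR X).
  22: 22 XOR 4 = 18 < 22 — winning move (to 18).
  28: 28 XOR 4 = 24 < 28 — winning move (to 24).
  14: 14 XOR 4 = 10 < 14 — winning move (to 10).
That gives 3 winning moves.

3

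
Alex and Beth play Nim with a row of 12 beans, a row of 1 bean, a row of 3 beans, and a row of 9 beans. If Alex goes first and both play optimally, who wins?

Alex wins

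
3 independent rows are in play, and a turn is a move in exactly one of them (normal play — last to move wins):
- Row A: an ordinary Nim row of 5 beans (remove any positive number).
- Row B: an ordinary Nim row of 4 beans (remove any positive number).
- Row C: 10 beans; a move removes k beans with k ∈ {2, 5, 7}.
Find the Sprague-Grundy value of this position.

1

Row A is a plain Nim row of size 5, so its Grundy value is 5.
Row B is a plain Nim row of size 4, so its Grundy value is 4.
For row C, compute g(0), g(1), … with moves {2, 5, 7}:
k:     0  1  2  3  4  5  6  7  8  9 10
g(k):  0  0  1  1  0  2  1  3  2  2  0
So g(10) = 0.
By the Sprague-Grundy theorem, the Grundy value of a sum of independent games is the XOR of the component values.
Combined value = 5 XOR 4 XOR 0 = 1.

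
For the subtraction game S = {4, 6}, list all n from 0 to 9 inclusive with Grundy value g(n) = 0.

0, 1, 2, 3

Grundy values for subtraction set {4, 6}:
g(0) = mex{} = 0
g(1) = mex{} = 0
g(2) = mex{} = 0
g(3) = mex{} = 0
g(4) = mex{0} = 1
g(5) = mex{0} = 1
g(6) = mex{0} = 1
g(7) = mex{0} = 1
g(8) = mex{0,1} = 2
g(9) = mex{0,1} = 2
The P-positions (g = 0) in 0..9 are 0, 1, 2, 3.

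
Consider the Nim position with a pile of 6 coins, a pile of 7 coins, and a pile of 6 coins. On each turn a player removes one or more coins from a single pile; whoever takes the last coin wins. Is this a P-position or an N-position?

Nim-sum: 6 XOR 7 XOR 6 = 7.
The nim-sum is 7 ≠ 0, so this is an N-position: the player to move can win.

N-position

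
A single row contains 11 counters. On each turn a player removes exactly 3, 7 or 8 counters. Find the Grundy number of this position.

Build the Grundy sequence with g(k) = mex{g(k−s) : s ∈ {3, 7, 8}, s ≤ k}:
k:     0  1  2  3  4  5  6  7  8  9 10 11
g(k):  0  0  0  1  1  1  0  2  2  1  3  0
So g(11) = 0.

0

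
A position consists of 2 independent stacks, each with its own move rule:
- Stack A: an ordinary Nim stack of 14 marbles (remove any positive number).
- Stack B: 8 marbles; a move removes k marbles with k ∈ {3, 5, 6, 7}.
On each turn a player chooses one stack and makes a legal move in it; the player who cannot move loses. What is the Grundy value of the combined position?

Stack A is a plain Nim stack of size 14, so its Grundy value is 14.
Build the Grundy sequence for stack B with g(k) = mex{g(k−s) : s ∈ {3, 5, 6, 7}, s ≤ k}:
k:     0  1  2  3  4  5  6  7  8
g(k):  0  0  0  1  1  1  2  2  2
So g(8) = 2.
The value of a disjunctive sum is the nim-sum of the parts.
Combined value = 14 ⊕ 2 = 12.

12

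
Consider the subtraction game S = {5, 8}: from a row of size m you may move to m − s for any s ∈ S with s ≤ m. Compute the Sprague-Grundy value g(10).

2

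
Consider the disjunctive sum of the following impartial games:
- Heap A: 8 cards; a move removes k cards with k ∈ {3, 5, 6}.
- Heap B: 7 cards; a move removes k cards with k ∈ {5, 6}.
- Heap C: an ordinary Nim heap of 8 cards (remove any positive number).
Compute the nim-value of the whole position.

11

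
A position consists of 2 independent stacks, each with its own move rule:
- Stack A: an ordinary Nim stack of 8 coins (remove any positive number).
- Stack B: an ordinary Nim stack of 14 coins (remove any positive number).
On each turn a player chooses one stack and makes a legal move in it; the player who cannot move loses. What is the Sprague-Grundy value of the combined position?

Stack A is a plain Nim stack of size 8, so its Grundy value is 8.
Stack B is a plain Nim stack of size 14, so its Grundy value is 14.
The value of a disjunctive sum is the nim-sum of the parts.
Combined value = 8 ⊕ 14 = 6.

6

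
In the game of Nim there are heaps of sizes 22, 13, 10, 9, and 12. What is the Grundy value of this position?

Nim-sum: 22 ⊕ 13 ⊕ 10 ⊕ 9 ⊕ 12 = 20.

20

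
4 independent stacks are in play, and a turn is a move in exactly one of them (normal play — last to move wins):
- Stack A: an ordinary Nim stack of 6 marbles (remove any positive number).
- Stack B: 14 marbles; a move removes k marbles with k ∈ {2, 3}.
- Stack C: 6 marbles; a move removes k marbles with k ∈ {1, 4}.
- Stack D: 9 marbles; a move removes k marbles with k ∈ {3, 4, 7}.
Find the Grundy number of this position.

Stack A is a plain Nim stack of size 6, so its Grundy value is 6.
Build the Grundy sequence for stack B with g(k) = mex{g(k−s) : s ∈ {2, 3}, s ≤ k}:
k:     0  1  2  3  4  5  6  7  8  9 10 11 12 13 14
g(k):  0  0  1  1  2  0  0  1  1  2  0  0  1  1  2
So g(14) = 2.
Build the Grundy sequence for stack C with g(k) = mex{g(k−s) : s ∈ {1, 4}, s ≤ k}:
g(0) = mex{} = 0
g(1) = mex{0} = 1
g(2) = mex{1} = 0
g(3) = mex{0} = 1
g(4) = mex{0,1} = 2
g(5) = mex{1,2} = 0
g(6) = mex{0} = 1
So g(6) = 1.
For stack D, compute g(0), g(1), … with moves {3, 4, 7}:
g(0) = mex{} = 0
g(1) = mex{} = 0
g(2) = mex{} = 0
g(3) = mex{0} = 1
g(4) = mex{0} = 1
g(5) = mex{0} = 1
g(6) = mex{0,1} = 2
g(7) = mex{0,1} = 2
g(8) = mex{0,1} = 2
g(9) = mex{0,1,2} = 3
So g(9) = 3.
By the Sprague-Grundy theorem, the Grundy value of a sum of independent games is the XOR of the component values.
Combined value = 6 XOR 2 XOR 1 XOR 3 = 6.

6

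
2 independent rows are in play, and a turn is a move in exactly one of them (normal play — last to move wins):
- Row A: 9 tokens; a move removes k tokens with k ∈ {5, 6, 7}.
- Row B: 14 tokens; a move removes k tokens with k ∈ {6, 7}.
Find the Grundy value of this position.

1

Grundy values for row A (subtraction set {5, 6, 7}):
k:     0  1  2  3  4  5  6  7  8  9
g(k):  0  0  0  0  0  1  1  1  1  1
So g(9) = 1.
Grundy values for row B (subtraction set {6, 7}):
g(0) = mex{} = 0
g(1) = mex{} = 0
g(2) = mex{} = 0
g(3) = mex{} = 0
g(4) = mex{} = 0
g(5) = mex{} = 0
g(6) = mex{0} = 1
g(7) = mex{0} = 1
g(8) = mex{0} = 1
g(9) = mex{0} = 1
g(10) = mex{0} = 1
g(11) = mex{0} = 1
g(12) = mex{0,1} = 2
g(13) = mex{1} = 0
g(14) = mex{1} = 0
So g(14) = 0.
The value of a disjunctive sum is the nim-sum of the parts.
Combined value = 1 XOR 0 = 1.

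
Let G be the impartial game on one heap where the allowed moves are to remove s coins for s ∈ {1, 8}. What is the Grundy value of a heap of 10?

1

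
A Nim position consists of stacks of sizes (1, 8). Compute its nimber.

Compute the nim-sum pairwise:
1 ^ 8 = 9

9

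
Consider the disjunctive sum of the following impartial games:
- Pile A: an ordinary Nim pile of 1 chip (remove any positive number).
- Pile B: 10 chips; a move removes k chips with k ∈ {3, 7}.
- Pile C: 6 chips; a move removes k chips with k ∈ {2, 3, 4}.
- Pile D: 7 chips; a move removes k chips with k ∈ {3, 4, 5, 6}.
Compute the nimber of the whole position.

3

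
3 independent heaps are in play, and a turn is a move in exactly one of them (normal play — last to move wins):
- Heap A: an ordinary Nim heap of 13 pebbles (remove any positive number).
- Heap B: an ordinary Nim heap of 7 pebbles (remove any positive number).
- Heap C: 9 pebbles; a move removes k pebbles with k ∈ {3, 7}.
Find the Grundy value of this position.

11

Heap A is a plain Nim heap of size 13, so its Grundy value is 13.
Heap B is a plain Nim heap of size 7, so its Grundy value is 7.
Grundy values for heap C (subtraction set {3, 7}):
g(0) = mex{} = 0
g(1) = mex{} = 0
g(2) = mex{} = 0
g(3) = mex{0} = 1
g(4) = mex{0} = 1
g(5) = mex{0} = 1
g(6) = mex{1} = 0
g(7) = mex{0,1} = 2
g(8) = mex{0,1} = 2
g(9) = mex{0} = 1
So g(9) = 1.
The value of a disjunctive sum is the nim-sum of the parts.
Combined value = 13 ⊕ 7 ⊕ 1 = 11.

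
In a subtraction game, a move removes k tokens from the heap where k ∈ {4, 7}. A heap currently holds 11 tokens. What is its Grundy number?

Grundy values for subtraction set {4, 7}:
k:     0  1  2  3  4  5  6  7  8  9 10 11
g(k):  0  0  0  0  1  1  1  1  2  2  2  0
So g(11) = 0.

0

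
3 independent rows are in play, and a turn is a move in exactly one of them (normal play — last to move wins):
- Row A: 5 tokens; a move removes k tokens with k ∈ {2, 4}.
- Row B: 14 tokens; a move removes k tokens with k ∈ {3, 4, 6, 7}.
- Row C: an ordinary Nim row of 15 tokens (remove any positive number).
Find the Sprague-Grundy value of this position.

For row A, compute g(0), g(1), … with moves {2, 4}:
k:     0  1  2  3  4  5
g(k):  0  0  1  1  2  2
So g(5) = 2.
For row B, compute g(0), g(1), … with moves {3, 4, 6, 7}:
k:     0  1  2  3  4  5  6  7  8  9 10 11 12 13 14
g(k):  0  0  0  1  1  1  2  2  2  3  0  0  0  1  1
So g(14) = 1.
Row C is a plain Nim row of size 15, so its Grundy value is 15.
By the Sprague-Grundy theorem, the Grundy value of a sum of independent games is the XOR of the component values.
Combined value = 2 XOR 1 XOR 15 = 12.

12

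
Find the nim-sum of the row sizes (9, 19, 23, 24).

Write each in binary and XOR column by column:
  01001  (9)
  10011  (19)
  10111  (23)
  11000  (24)
  -----
  10101  (21)

21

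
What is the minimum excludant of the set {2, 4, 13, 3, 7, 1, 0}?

5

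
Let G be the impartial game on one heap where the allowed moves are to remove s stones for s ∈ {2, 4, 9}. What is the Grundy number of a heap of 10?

2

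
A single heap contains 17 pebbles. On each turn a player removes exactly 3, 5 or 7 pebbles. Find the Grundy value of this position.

Grundy values for subtraction set {3, 5, 7}:
k:     0  1  2  3  4  5  6  7  8  9 10 11 12 13 14 15 16 17
g(k):  0  0  0  1  1  1  2  2  2  3  0  0  0  1  1  1  2  2
So g(17) = 2.

2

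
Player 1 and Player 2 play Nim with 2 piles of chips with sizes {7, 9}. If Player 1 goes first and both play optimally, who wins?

Player 1 wins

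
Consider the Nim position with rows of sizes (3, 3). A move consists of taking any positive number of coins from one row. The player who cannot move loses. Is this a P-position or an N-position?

P-position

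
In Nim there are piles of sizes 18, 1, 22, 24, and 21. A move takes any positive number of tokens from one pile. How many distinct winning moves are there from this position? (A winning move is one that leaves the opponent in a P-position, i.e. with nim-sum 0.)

Nim-sum: 18 XOR 1 XOR 22 XOR 24 XOR 21 = 8.
The overall nim-sum is X = 8. A pile of size p has a winning move iff p XOR X < p (reduce it to p XOR X).
  18: 18 XOR 8 = 26 ≥ 18 — no move.
  1: 1 XOR 8 = 9 ≥ 1 — no move.
  22: 22 XOR 8 = 30 ≥ 22 — no move.
  24: 24 XOR 8 = 16 < 24 — winning move (to 16).
  21: 21 XOR 8 = 29 ≥ 21 — no move.
That gives 1 winning move.

1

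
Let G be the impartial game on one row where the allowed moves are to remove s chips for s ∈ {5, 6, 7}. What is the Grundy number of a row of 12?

Build the Grundy sequence with g(k) = mex{g(k−s) : s ∈ {5, 6, 7}, s ≤ k}:
k:     0  1  2  3  4  5  6  7  8  9 10 11 12
g(k):  0  0  0  0  0  1  1  1  1  1  2  2  0
So g(12) = 0.

0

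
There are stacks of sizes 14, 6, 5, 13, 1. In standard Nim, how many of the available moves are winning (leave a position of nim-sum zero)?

3

Bitwise XOR of the heap sizes:
  1110  (14)
  0110  (6)
  0101  (5)
  1101  (13)
  0001  (1)
  ----
  0001  (1)
The overall nim-sum is X = 1. A stack of size p has a winning move iff p XOR X < p (reduce it to p XOR X).
  14: 14 XOR 1 = 15 ≥ 14 — no move.
  6: 6 XOR 1 = 7 ≥ 6 — no move.
  5: 5 XOR 1 = 4 < 5 — winning move (to 4).
  13: 13 XOR 1 = 12 < 13 — winning move (to 12).
  1: 1 XOR 1 = 0 < 1 — winning move (to 0).
That gives 3 winning moves.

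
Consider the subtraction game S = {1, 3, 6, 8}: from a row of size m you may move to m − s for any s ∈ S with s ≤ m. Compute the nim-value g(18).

0

Build the Grundy sequence with g(k) = mex{g(k−s) : s ∈ {1, 3, 6, 8}, s ≤ k}:
k:     0  1  2  3  4  5  6  7  8  9 10 11 12 13 14 15 16 17 18
g(k):  0  1  0  1  0  1  2  3  2  0  1  0  1  0  1  2  3  2  0
So g(18) = 0.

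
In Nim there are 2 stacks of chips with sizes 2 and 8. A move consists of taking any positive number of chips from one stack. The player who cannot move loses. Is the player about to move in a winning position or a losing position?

Winning position

Nim-sum: 2 ⊕ 8 = 10.
The nim-sum is 10 ≠ 0, so this is an N-position: the player to move can win.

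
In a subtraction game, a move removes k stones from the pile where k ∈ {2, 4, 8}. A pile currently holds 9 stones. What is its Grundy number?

Compute g(0), g(1), … for moves {2, 4, 8}:
k:     0  1  2  3  4  5  6  7  8  9
g(k):  0  0  1  1  2  2  0  0  1  1
So g(9) = 1.

1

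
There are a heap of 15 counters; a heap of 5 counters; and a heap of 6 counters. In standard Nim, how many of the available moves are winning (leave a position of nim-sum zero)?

Bitwise XOR of the heap sizes:
  1111  (15)
  0101  (5)
  0110  (6)
  ----
  1100  (12)
The overall nim-sum is X = 12. A heap of size p has a winning move iff p XOR X < p (reduce it to p XOR X).
  15: 15 XOR 12 = 3 < 15 — winning move (to 3).
  5: 5 XOR 12 = 9 ≥ 5 — no move.
  6: 6 XOR 12 = 10 ≥ 6 — no move.
That gives 1 winning move.

1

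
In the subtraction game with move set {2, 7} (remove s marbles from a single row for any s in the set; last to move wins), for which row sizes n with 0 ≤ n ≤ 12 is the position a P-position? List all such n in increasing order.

0, 1, 4, 5, 9, 10

Grundy values for subtraction set {2, 7}:
g(0) = mex{} = 0
g(1) = mex{} = 0
g(2) = mex{0} = 1
g(3) = mex{0} = 1
g(4) = mex{1} = 0
g(5) = mex{1} = 0
g(6) = mex{0} = 1
g(7) = mex{0} = 1
g(8) = mex{0,1} = 2
g(9) = mex{1} = 0
g(10) = mex{1,2} = 0
g(11) = mex{0} = 1
g(12) = mex{0} = 1
The P-positions (g = 0) in 0..12 are 0, 1, 4, 5, 9, 10.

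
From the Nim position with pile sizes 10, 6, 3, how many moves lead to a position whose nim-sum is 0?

1

Write each in binary and XOR column by column:
  1010  (10)
  0110  (6)
  0011  (3)
  ----
  1111  (15)
The overall nim-sum is X = 15. A pile of size p has a winning move iff p XOR X < p (reduce it to p XOR X).
  10: 10 XOR 15 = 5 < 10 — winning move (to 5).
  6: 6 XOR 15 = 9 ≥ 6 — no move.
  3: 3 XOR 15 = 12 ≥ 3 — no move.
That gives 1 winning move.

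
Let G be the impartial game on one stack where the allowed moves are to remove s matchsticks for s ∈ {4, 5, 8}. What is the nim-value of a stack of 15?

0

Compute g(0), g(1), … for moves {4, 5, 8}:
k:     0  1  2  3  4  5  6  7  8  9 10 11 12 13 14 15
g(k):  0  0  0  0  1  1  1  1  2  2  2  2  0  0  0  0
So g(15) = 0.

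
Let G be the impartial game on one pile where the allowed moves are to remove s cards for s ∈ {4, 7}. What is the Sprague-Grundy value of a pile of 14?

0

Grundy values for subtraction set {4, 7}:
g(0) = mex{} = 0
g(1) = mex{} = 0
g(2) = mex{} = 0
g(3) = mex{} = 0
g(4) = mex{0} = 1
g(5) = mex{0} = 1
g(6) = mex{0} = 1
g(7) = mex{0} = 1
g(8) = mex{0,1} = 2
g(9) = mex{0,1} = 2
g(10) = mex{0,1} = 2
g(11) = mex{1} = 0
g(12) = mex{1,2} = 0
g(13) = mex{1,2} = 0
g(14) = mex{1,2} = 0
So g(14) = 0.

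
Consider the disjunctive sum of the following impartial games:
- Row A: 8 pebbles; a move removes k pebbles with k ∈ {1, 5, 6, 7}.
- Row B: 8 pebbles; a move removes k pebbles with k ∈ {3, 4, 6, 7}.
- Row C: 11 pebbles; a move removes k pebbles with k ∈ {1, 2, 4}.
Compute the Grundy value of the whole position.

2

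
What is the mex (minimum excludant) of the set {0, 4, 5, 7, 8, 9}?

1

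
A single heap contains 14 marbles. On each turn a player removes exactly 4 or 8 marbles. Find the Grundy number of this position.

0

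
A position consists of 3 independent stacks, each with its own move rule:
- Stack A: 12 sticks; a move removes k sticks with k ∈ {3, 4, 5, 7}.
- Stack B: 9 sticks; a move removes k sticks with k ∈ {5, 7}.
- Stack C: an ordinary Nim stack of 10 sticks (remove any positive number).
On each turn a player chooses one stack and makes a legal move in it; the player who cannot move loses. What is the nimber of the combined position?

11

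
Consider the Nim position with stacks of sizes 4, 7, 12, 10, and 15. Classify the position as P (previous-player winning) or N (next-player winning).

Nim-sum: 4 XOR 7 XOR 12 XOR 10 XOR 15 = 10.
The nim-sum is 10 ≠ 0, so this is an N-position: the player to move can win.

N-position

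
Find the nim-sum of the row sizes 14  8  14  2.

10

Nim-sum: 14 ⊕ 8 ⊕ 14 ⊕ 2 = 10.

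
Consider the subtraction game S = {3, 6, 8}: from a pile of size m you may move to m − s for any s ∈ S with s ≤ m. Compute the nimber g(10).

3

Grundy values for subtraction set {3, 6, 8}:
g(0) = mex{} = 0
g(1) = mex{} = 0
g(2) = mex{} = 0
g(3) = mex{0} = 1
g(4) = mex{0} = 1
g(5) = mex{0} = 1
g(6) = mex{0,1} = 2
g(7) = mex{0,1} = 2
g(8) = mex{0,1} = 2
g(9) = mex{0,1,2} = 3
g(10) = mex{0,1,2} = 3
So g(10) = 3.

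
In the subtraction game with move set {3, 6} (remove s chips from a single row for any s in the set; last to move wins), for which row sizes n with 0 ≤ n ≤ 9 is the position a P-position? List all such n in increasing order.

Build the Grundy sequence with g(k) = mex{g(k−s) : s ∈ {3, 6}, s ≤ k}:
k:     0  1  2  3  4  5  6  7  8  9
g(k):  0  0  0  1  1  1  2  2  2  0
The P-positions (g = 0) in 0..9 are 0, 1, 2, 9.

0, 1, 2, 9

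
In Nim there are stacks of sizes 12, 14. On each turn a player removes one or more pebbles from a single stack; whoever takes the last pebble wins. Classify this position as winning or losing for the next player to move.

In binary:
  1100  (12)
  1110  (14)
  ----
  0010  (2)
The nim-sum is 2 ≠ 0, so this is an N-position: the player to move can win.

Winning position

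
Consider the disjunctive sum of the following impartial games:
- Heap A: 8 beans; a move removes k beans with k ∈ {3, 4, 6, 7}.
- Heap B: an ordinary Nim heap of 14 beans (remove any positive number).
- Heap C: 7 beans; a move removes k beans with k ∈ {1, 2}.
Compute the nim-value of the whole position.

13

Grundy values for heap A (subtraction set {3, 4, 6, 7}):
g(0) = mex{} = 0
g(1) = mex{} = 0
g(2) = mex{} = 0
g(3) = mex{0} = 1
g(4) = mex{0} = 1
g(5) = mex{0} = 1
g(6) = mex{0,1} = 2
g(7) = mex{0,1} = 2
g(8) = mex{0,1} = 2
So g(8) = 2.
Heap B is a plain Nim heap of size 14, so its Grundy value is 14.
Grundy values for heap C (subtraction set {1, 2}):
g(0) = mex{} = 0
g(1) = mex{0} = 1
g(2) = mex{0,1} = 2
g(3) = mex{1,2} = 0
g(4) = mex{0,2} = 1
g(5) = mex{0,1} = 2
g(6) = mex{1,2} = 0
g(7) = mex{0,2} = 1
So g(7) = 1.
By the Sprague-Grundy theorem, the Grundy value of a sum of independent games is the XOR of the component values.
Combined value = 2 XOR 14 XOR 1 = 13.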